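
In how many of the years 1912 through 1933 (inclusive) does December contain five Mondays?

10

December has 31 days; it has five Mondays when Monday falls among the first (month-length − 28) days — i.e. when December 1 is one of Monday/Sunday/Saturday.
December 1 by year: 1912:Sun✓ 1913:Mon✓ 1914:Tue 1915:Wed 1916:Fri 1917:Sat✓ 1918:Sun✓ 1919:Mon✓ 1920:Wed 1921:Thu 1922:Fri 1923:Sat✓ 1924:Mon✓ 1925:Tue 1926:Wed 1927:Thu 1928:Sat✓ 1929:Sun✓ 1930:Mon✓ 1931:Tue 1932:Thu 1933:Fri
Years with five Mondays: 1912, 1913, 1917, 1918, 1919, 1923, 1924, 1928, 1929, 1930 → 10.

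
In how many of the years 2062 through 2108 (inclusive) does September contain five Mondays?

September has 30 days; it has five Mondays when Monday falls among the first (month-length − 28) days — i.e. when September 1 is one of Monday/Sunday.
September 1 by year: 2062:Fri 2063:Sat 2064:Mon✓ 2065:Tue 2066:Wed 2067:Thu 2068:Sat 2069:Sun✓ 2070:Mon✓ 2071:Tue 2072:Thu 2073:Fri 2074:Sat 2075:Sun✓ 2076:Tue …(17 more)… 2094:Wed 2095:Thu 2096:Sat 2097:Sun✓ 2098:Mon✓ 2099:Tue 2100:Wed 2101:Thu 2102:Fri 2103:Sat 2104:Mon✓ 2105:Tue 2106:Wed 2107:Thu 2108:Sat
Years with five Mondays: 2064, 2069, 2070, 2075, 2080, 2081, 2086, 2087, 2092, 2097, 2098, 2104 → 12.

12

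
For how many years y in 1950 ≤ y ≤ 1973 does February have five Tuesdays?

February has 28 days (29 in leap years); it has five Tuesdays when Tuesday falls among the first (month-length − 28) days — i.e. when February 1 is Tuesday in a leap year (never in a common year).
February 1 by year: 1950:Wed 1951:Thu 1952:Fri 1953:Sun 1954:Mon 1955:Tue 1956:Wed 1957:Fri 1958:Sat 1959:Sun 1960:Mon 1961:Wed 1962:Thu 1963:Fri 1964:Sat 1965:Mon 1966:Tue 1967:Wed 1968:Thu 1969:Sat 1970:Sun 1971:Mon 1972:Tue✓ 1973:Thu
Years with five Tuesdays: 1972 → 1.

1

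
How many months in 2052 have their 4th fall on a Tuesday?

Check the 4th of each month of 2052: Jan 4: Thu, Feb 4: Sun, Mar 4: Mon, Apr 4: Thu, May 4: Sat, Jun 4: Tue, Jul 4: Thu, Aug 4: Sun, Sep 4: Wed, Oct 4: Fri, Nov 4: Mon, Dec 4: Wed.
Tuesday occurs in June — 1 month.

1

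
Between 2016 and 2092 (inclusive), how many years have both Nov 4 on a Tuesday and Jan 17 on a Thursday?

Check each year's weekday for Nov 4 and Jan 17:
  2016: Fri/Sun  2017: Sat/Tue  2018: Sun/Wed  2019: Mon/Thu  2020: Wed/Fri  2021: Thu/Sun  2022: Fri/Mon  2023: Sat/Tue  2024: Mon/Wed  2025: Tue/Fri  2026: Wed/Sat  2027: Thu/Sun  2028: Sat/Mon  2029: Sun/Wed  …(49 more)…  2079: Sat/Tue  2080: Mon/Wed  2081: Tue/Fri  2082: Wed/Sat  2083: Thu/Sun  2084: Sat/Mon  2085: Sun/Wed  2086: Mon/Thu  2087: Tue/Fri  2088: Thu/Sat  2089: Fri/Mon  2090: Sat/Tue  2091: Sun/Wed  2092: Tue/Thu ✓
Both conditions hold in: 2036, 2064, 2092 — 3.

3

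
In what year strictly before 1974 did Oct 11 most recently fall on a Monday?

From one year to the next, a fixed date's weekday advances by 1, or by 2 when a Feb 29 lies between the two dates.
1974: October 11 is Friday.
1973: Thursday (−1)
1972: Wednesday (−1)
1971: Monday (−2)
Oct 11 falls on a Monday in 1971.

1971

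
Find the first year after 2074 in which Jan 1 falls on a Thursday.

Jan 1 advances by 2 weekdays after a leap year and by 1 after a common year.
2074: Jan 1 is Monday.
2075: Tuesday
2076: Wednesday (leap)
2077: Friday
2078: Saturday
2079: Sunday
2080: Monday (leap)
2081: Wednesday
2082: Thursday
2082 begins on a Thursday

2082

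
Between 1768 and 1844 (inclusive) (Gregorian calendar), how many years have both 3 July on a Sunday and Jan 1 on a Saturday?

Check each year's weekday for 3 July and Jan 1:
  1768: Sun/Fri  1769: Mon/Sun  1770: Tue/Mon  1771: Wed/Tue  1772: Fri/Wed  1773: Sat/Fri  1774: Sun/Sat ✓  1775: Mon/Sun  1776: Wed/Mon  1777: Thu/Wed  1778: Fri/Thu  1779: Sat/Fri  1780: Mon/Sat  1781: Tue/Mon  …(49 more)…  1831: Sun/Sat ✓  1832: Tue/Sun  1833: Wed/Tue  1834: Thu/Wed  1835: Fri/Thu  1836: Sun/Fri  1837: Mon/Sun  1838: Tue/Mon  1839: Wed/Tue  1840: Fri/Wed  1841: Sat/Fri  1842: Sun/Sat ✓  1843: Mon/Sun  1844: Wed/Mon
Both conditions hold in: 1774, 1785, 1791, 1803, 1814, 1825, 1831, 1842 — 8.

8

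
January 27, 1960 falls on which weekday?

Wednesday

January 1, 1960 is a Friday.
January 27 is day 27 of the year, i.e. 26 days after Jan 1.
26 mod 7 = 5, so advance 5 weekdays from Friday: Wednesday.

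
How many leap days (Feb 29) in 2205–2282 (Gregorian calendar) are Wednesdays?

2

Leap years in 2205–2282: 19 of them.
Feb 29 weekday advances by 5 (mod 7) from one leap year to the next four years later (or differs when a century non-leap intervenes).
Leap-day weekdays: 2208:Mon 2212:Sat 2216:Thu 2220:Tue 2224:Sun 2228:Fri 2232:Wed✓ 2236:Mon 2240:Sat 2244:Thu 2248:Tue 2252:Sun 2256:Fri 2260:Wed✓ 2264:Mon 2268:Sat 2272:Thu 2276:Tue 2280:Sun
Wednesday: 2232, 2260 → 2.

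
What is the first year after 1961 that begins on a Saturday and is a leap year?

1972

Jan 1 advances by 2 weekdays after a leap year and by 1 after a common year.
1961: Jan 1 is Sunday.
1962: Monday
1963: Tuesday
1964: Wednesday (leap)
1965: Friday
1966: Saturday
1967: Sunday
1968: Monday (leap)
1969: Wednesday
1970: Thursday
1971: Friday
1972: Saturday (leap)
1972 begins on a Saturday and is a leap year.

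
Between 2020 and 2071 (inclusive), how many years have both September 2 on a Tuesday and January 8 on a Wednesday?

Check each year's weekday for September 2 and January 8:
  2020: Wed/Wed  2021: Thu/Fri  2022: Fri/Sat  2023: Sat/Sun  2024: Mon/Mon  2025: Tue/Wed ✓  2026: Wed/Thu  2027: Thu/Fri  2028: Sat/Sat  2029: Sun/Mon  2030: Mon/Tue  2031: Tue/Wed ✓  2032: Thu/Thu  2033: Fri/Sat  …(24 more)…  2058: Mon/Tue  2059: Tue/Wed ✓  2060: Thu/Thu  2061: Fri/Sat  2062: Sat/Sun  2063: Sun/Mon  2064: Tue/Tue  2065: Wed/Thu  2066: Thu/Fri  2067: Fri/Sat  2068: Sun/Sun  2069: Mon/Tue  2070: Tue/Wed ✓  2071: Wed/Thu
Both conditions hold in: 2025, 2031, 2042, 2053, 2059, 2070 — 6.

6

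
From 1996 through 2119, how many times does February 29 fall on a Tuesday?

4

Leap years in 1996–2119: 30 of them.
Feb 29 weekday advances by 5 (mod 7) from one leap year to the next four years later (or differs when a century non-leap intervenes).
Leap-day weekdays: 1996:Thu 2000:Tue✓ 2004:Sun 2008:Fri 2012:Wed 2016:Mon 2020:Sat 2024:Thu 2028:Tue✓ 2032:Sun 2036:Fri 2040:Wed 2044:Mon …(4 more)… 2064:Fri 2068:Wed 2072:Mon 2076:Sat 2080:Thu 2084:Tue✓ 2088:Sun 2092:Fri 2096:Wed 2104:Fri 2108:Wed 2112:Mon 2116:Sat
Tuesday: 2000, 2028, 2056, 2084 → 4.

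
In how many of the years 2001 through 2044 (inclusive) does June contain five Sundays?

June has 30 days; it has five Sundays when Sunday falls among the first (month-length − 28) days — i.e. when June 1 is one of Sunday/Saturday.
June 1 by year: 2001:Fri 2002:Sat✓ 2003:Sun✓ 2004:Tue 2005:Wed 2006:Thu 2007:Fri 2008:Sun✓ 2009:Mon 2010:Tue 2011:Wed 2012:Fri 2013:Sat✓ 2014:Sun✓ 2015:Mon …(14 more)… 2030:Sat✓ 2031:Sun✓ 2032:Tue 2033:Wed 2034:Thu 2035:Fri 2036:Sun✓ 2037:Mon 2038:Tue 2039:Wed 2040:Fri 2041:Sat✓ 2042:Sun✓ 2043:Mon 2044:Wed
Years with five Sundays: 2002, 2003, 2008, 2013, 2014, 2019, 2024, 2025, 2030, 2031, 2036, 2041, 2042 → 13.

13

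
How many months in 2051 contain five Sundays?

A month of length L has five Sundays iff its first Sunday is on day ≤ L−28 (so day 1–3 in a 31-day month, 1–2 in a 30-day month, day 1 in a leap February).
Checking each month of 2051: Jan starts Sun (31d) ✓; Feb starts Wed (28d); Mar starts Wed (31d); Apr starts Sat (30d) ✓; May starts Mon (31d); Jun starts Thu (30d); Jul starts Sat (31d) ✓; Aug starts Tue (31d); Sep starts Fri (30d); Oct starts Sun (31d) ✓; Nov starts Wed (30d); Dec starts Fri (31d) ✓.
Five-Sunday months: January, April, July, October, December → 5.

5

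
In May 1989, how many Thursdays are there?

4

May 1989 has 31 days and begins on Monday.
The first Thursday is May 4.
Thursdays fall on 4, 11, 18, 25 — that's 4.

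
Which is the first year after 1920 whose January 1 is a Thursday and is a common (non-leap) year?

Jan 1 advances by 2 weekdays after a leap year and by 1 after a common year.
1920: Jan 1 is Thursday (leap).
1921: Saturday
1922: Sunday
1923: Monday
1924: Tuesday (leap)
1925: Thursday
1925 begins on a Thursday and is a common year.

1925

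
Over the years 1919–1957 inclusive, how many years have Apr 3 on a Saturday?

6

Track Apr 3's weekday year by year (advancing +1, or +2 across a Feb 29):
  1919: Thu  1920: Sat (+2) ✓  1921: Sun (+1)  1922: Mon (+1)  1923: Tue (+1)
  1924: Thu (+2)  1925: Fri (+1)  1926: Sat (+1) ✓  1927: Sun (+1)  1928: Tue (+2)
  1929: Wed (+1)  1930: Thu (+1)  1931: Fri (+1)  1932: Sun (+2)  … (11 more years) …
  1944: Mon (+2)  1945: Tue (+1)  1946: Wed (+1)  1947: Thu (+1)  1948: Sat (+2) ✓
  1949: Sun (+1)  1950: Mon (+1)  1951: Tue (+1)  1952: Thu (+2)  1953: Fri (+1)
  1954: Sat (+1) ✓  1955: Sun (+1)  1956: Tue (+2)  1957: Wed (+1)
Saturday years: 1920, 1926, 1937, 1943, 1948, 1954 — 6 in total.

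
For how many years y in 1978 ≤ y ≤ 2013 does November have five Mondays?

November has 30 days; it has five Mondays when Monday falls among the first (month-length − 28) days — i.e. when November 1 is one of Monday/Sunday.
November 1 by year: 1978:Wed 1979:Thu 1980:Sat 1981:Sun✓ 1982:Mon✓ 1983:Tue 1984:Thu 1985:Fri 1986:Sat 1987:Sun✓ 1988:Tue 1989:Wed 1990:Thu 1991:Fri 1992:Sun✓ …(6 more)… 1999:Mon✓ 2000:Wed 2001:Thu 2002:Fri 2003:Sat 2004:Mon✓ 2005:Tue 2006:Wed 2007:Thu 2008:Sat 2009:Sun✓ 2010:Mon✓ 2011:Tue 2012:Thu 2013:Fri
Years with five Mondays: 1981, 1982, 1987, 1992, 1993, 1998, 1999, 2004, 2009, 2010 → 10.

10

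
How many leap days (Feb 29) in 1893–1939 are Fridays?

Leap years in 1893–1939: 10 of them.
Feb 29 weekday advances by 5 (mod 7) from one leap year to the next four years later (or differs when a century non-leap intervenes).
Leap-day weekdays: 1896:Sat 1904:Mon 1908:Sat 1912:Thu 1916:Tue 1920:Sun 1924:Fri✓ 1928:Wed 1932:Mon 1936:Sat
Friday: 1924 → 1.

1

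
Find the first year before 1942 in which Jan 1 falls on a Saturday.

Jan 1 advances by 2 weekdays after a leap year and by 1 after a common year.
1942: Jan 1 is Thursday.
1941: Wednesday
1940: Monday (leap)
1939: Sunday
1938: Saturday
1938 begins on a Saturday

1938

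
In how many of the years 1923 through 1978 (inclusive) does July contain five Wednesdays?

24

July has 31 days; it has five Wednesdays when Wednesday falls among the first (month-length − 28) days — i.e. when July 1 is one of Wednesday/Tuesday/Monday.
July 1 by year: 1923:Sun 1924:Tue✓ 1925:Wed✓ 1926:Thu 1927:Fri 1928:Sun 1929:Mon✓ 1930:Tue✓ 1931:Wed✓ 1932:Fri 1933:Sat 1934:Sun 1935:Mon✓ 1936:Wed✓ 1937:Thu …(26 more)… 1964:Wed✓ 1965:Thu 1966:Fri 1967:Sat 1968:Mon✓ 1969:Tue✓ 1970:Wed✓ 1971:Thu 1972:Sat 1973:Sun 1974:Mon✓ 1975:Tue✓ 1976:Thu 1977:Fri 1978:Sat
Years with five Wednesdays: 1924, 1925, 1929, 1930, 1931, 1935, 1936, 1940, 1941, 1942, 1946, 1947, 1952, 1953, 1957, 1958, 1959, 1963, 1964, 1968, 1969, 1970, 1974, 1975 → 24.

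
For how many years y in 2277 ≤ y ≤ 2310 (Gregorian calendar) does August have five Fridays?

15

August has 31 days; it has five Fridays when Friday falls among the first (month-length − 28) days — i.e. when August 1 is one of Friday/Thursday/Wednesday.
August 1 by year: 2277:Wed✓ 2278:Thu✓ 2279:Fri✓ 2280:Sun 2281:Mon 2282:Tue 2283:Wed✓ 2284:Fri✓ 2285:Sat 2286:Sun 2287:Mon 2288:Wed✓ 2289:Thu✓ 2290:Fri✓ 2291:Sat …(4 more)… 2296:Sat 2297:Sun 2298:Mon 2299:Tue 2300:Wed✓ 2301:Thu✓ 2302:Fri✓ 2303:Sat 2304:Mon 2305:Tue 2306:Wed✓ 2307:Thu✓ 2308:Sat 2309:Sun 2310:Mon
Years with five Fridays: 2277, 2278, 2279, 2283, 2284, 2288, 2289, 2290, 2294, 2295, 2300, 2301, 2302, 2306, 2307 → 15.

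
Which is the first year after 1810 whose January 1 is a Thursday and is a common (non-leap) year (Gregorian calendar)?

1818

Jan 1 advances by 2 weekdays after a leap year and by 1 after a common year.
1810: Jan 1 is Monday.
1811: Tuesday
1812: Wednesday (leap)
1813: Friday
1814: Saturday
1815: Sunday
1816: Monday (leap)
1817: Wednesday
1818: Thursday
1818 begins on a Thursday and is a common year.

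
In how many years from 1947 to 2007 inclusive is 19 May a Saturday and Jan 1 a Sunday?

2

Check each year's weekday for 19 May and Jan 1:
  1947: Mon/Wed  1948: Wed/Thu  1949: Thu/Sat  1950: Fri/Sun  1951: Sat/Mon  1952: Mon/Tue  1953: Tue/Thu  1954: Wed/Fri  1955: Thu/Sat  1956: Sat/Sun ✓  1957: Sun/Tue  1958: Mon/Wed  1959: Tue/Thu  1960: Thu/Fri  …(33 more)…  1994: Thu/Sat  1995: Fri/Sun  1996: Sun/Mon  1997: Mon/Wed  1998: Tue/Thu  1999: Wed/Fri  2000: Fri/Sat  2001: Sat/Mon  2002: Sun/Tue  2003: Mon/Wed  2004: Wed/Thu  2005: Thu/Sat  2006: Fri/Sun  2007: Sat/Mon
Both conditions hold in: 1956, 1984 — 2.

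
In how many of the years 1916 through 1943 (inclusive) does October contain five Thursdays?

October has 31 days; it has five Thursdays when Thursday falls among the first (month-length − 28) days — i.e. when October 1 is one of Thursday/Wednesday/Tuesday.
October 1 by year: 1916:Sun 1917:Mon 1918:Tue✓ 1919:Wed✓ 1920:Fri 1921:Sat 1922:Sun 1923:Mon 1924:Wed✓ 1925:Thu✓ 1926:Fri 1927:Sat 1928:Mon 1929:Tue✓ 1930:Wed✓ 1931:Thu✓ 1932:Sat 1933:Sun 1934:Mon 1935:Tue✓ 1936:Thu✓ 1937:Fri 1938:Sat 1939:Sun 1940:Tue✓ 1941:Wed✓ 1942:Thu✓ 1943:Fri
Years with five Thursdays: 1918, 1919, 1924, 1925, 1929, 1930, 1931, 1935, 1936, 1940, 1941, 1942 → 12.

12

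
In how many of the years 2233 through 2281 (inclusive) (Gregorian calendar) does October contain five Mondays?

20

October has 31 days; it has five Mondays when Monday falls among the first (month-length − 28) days — i.e. when October 1 is one of Monday/Sunday/Saturday.
October 1 by year: 2233:Tue 2234:Wed 2235:Thu 2236:Sat✓ 2237:Sun✓ 2238:Mon✓ 2239:Tue 2240:Thu 2241:Fri 2242:Sat✓ 2243:Sun✓ 2244:Tue 2245:Wed 2246:Thu 2247:Fri …(19 more)… 2267:Tue 2268:Thu 2269:Fri 2270:Sat✓ 2271:Sun✓ 2272:Tue 2273:Wed 2274:Thu 2275:Fri 2276:Sun✓ 2277:Mon✓ 2278:Tue 2279:Wed 2280:Fri 2281:Sat✓
Years with five Mondays: 2236, 2237, 2238, 2242, 2243, 2248, 2249, 2253, 2254, 2255, 2259, 2260, 2264, 2265, 2266, 2270, 2271, 2276, 2277, 2281 → 20.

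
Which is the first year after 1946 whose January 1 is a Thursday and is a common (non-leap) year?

1953

Jan 1 advances by 2 weekdays after a leap year and by 1 after a common year.
1946: Jan 1 is Tuesday.
1947: Wednesday
1948: Thursday (leap)
1949: Saturday
1950: Sunday
1951: Monday
1952: Tuesday (leap)
1953: Thursday
1953 begins on a Thursday and is a common year.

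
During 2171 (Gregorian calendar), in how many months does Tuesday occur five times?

A month of length L has five Tuesdays iff its first Tuesday is on day ≤ L−28 (so day 1–3 in a 31-day month, 1–2 in a 30-day month, day 1 in a leap February).
Checking each month of 2171: Jan starts Tue (31d) ✓; Feb starts Fri (28d); Mar starts Fri (31d); Apr starts Mon (30d) ✓; May starts Wed (31d); Jun starts Sat (30d); Jul starts Mon (31d) ✓; Aug starts Thu (31d); Sep starts Sun (30d); Oct starts Tue (31d) ✓; Nov starts Fri (30d); Dec starts Sun (31d) ✓.
Five-Tuesday months: January, April, July, October, December → 5.

5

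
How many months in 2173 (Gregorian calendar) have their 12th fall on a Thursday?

Check the 12th of each month of 2173: Jan 12: Tue, Feb 12: Fri, Mar 12: Fri, Apr 12: Mon, May 12: Wed, Jun 12: Sat, Jul 12: Mon, Aug 12: Thu, Sep 12: Sun, Oct 12: Tue, Nov 12: Fri, Dec 12: Sun.
Thursday occurs in August — 1 month.

1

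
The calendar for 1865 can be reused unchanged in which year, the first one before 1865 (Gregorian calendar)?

Two years share a calendar iff Jan 1 falls on the same weekday and both are leap or both are common. 1865: Jan 1 is Sunday, common year.
1864: Jan 1 Friday, leap
1863: Jan 1 Thursday, common
1862: Jan 1 Wednesday, common
1861: Jan 1 Tuesday, common
1860: Jan 1 Sunday, leap
1859: Jan 1 Saturday, common
1858: Jan 1 Friday, common
1857: Jan 1 Thursday, common
1856: Jan 1 Tuesday, leap
1855: Jan 1 Monday, common
1854: Jan 1 Sunday, common
1854 matches on both conditions.

1854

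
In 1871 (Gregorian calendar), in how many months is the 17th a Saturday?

Check the 17th of each month of 1871: Jan 17: Tue, Feb 17: Fri, Mar 17: Fri, Apr 17: Mon, May 17: Wed, Jun 17: Sat, Jul 17: Mon, Aug 17: Thu, Sep 17: Sun, Oct 17: Tue, Nov 17: Fri, Dec 17: Sun.
Saturday occurs in June — 1 month.

1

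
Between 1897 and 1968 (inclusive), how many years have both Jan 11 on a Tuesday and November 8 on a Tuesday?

8

Check each year's weekday for Jan 11 and November 8:
  1897: Mon/Mon  1898: Tue/Tue ✓  1899: Wed/Wed  1900: Thu/Thu  1901: Fri/Fri  1902: Sat/Sat  1903: Sun/Sun  1904: Mon/Tue  1905: Wed/Wed  1906: Thu/Thu  1907: Fri/Fri  1908: Sat/Sun  1909: Mon/Mon  1910: Tue/Tue ✓  …(44 more)…  1955: Tue/Tue ✓  1956: Wed/Thu  1957: Fri/Fri  1958: Sat/Sat  1959: Sun/Sun  1960: Mon/Tue  1961: Wed/Wed  1962: Thu/Thu  1963: Fri/Fri  1964: Sat/Sun  1965: Mon/Mon  1966: Tue/Tue ✓  1967: Wed/Wed  1968: Thu/Fri
Both conditions hold in: 1898, 1910, 1921, 1927, 1938, 1949, 1955, 1966 — 8.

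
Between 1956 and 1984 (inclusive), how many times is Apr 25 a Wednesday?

5

Track Apr 25's weekday year by year (advancing +1, or +2 across a Feb 29):
  1956: Wed ✓  1957: Thu (+1)  1958: Fri (+1)  1959: Sat (+1)  1960: Mon (+2)
  1961: Tue (+1)  1962: Wed (+1) ✓  1963: Thu (+1)  1964: Sat (+2)  1965: Sun (+1)
  1966: Mon (+1)  1967: Tue (+1)  1968: Thu (+2)  1969: Fri (+1)  1970: Sat (+1)
  1971: Sun (+1)  1972: Tue (+2)  1973: Wed (+1) ✓  1974: Thu (+1)  1975: Fri (+1)
  1976: Sun (+2)  1977: Mon (+1)  1978: Tue (+1)  1979: Wed (+1) ✓  1980: Fri (+2)
  1981: Sat (+1)  1982: Sun (+1)  1983: Mon (+1)  1984: Wed (+2) ✓
Wednesday years: 1956, 1962, 1973, 1979, 1984 — 5 in total.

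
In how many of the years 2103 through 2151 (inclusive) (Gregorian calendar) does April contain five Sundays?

13

April has 30 days; it has five Sundays when Sunday falls among the first (month-length − 28) days — i.e. when April 1 is one of Sunday/Saturday.
April 1 by year: 2103:Sun✓ 2104:Tue 2105:Wed 2106:Thu 2107:Fri 2108:Sun✓ 2109:Mon 2110:Tue 2111:Wed 2112:Fri 2113:Sat✓ 2114:Sun✓ 2115:Mon 2116:Wed 2117:Thu …(19 more)… 2137:Mon 2138:Tue 2139:Wed 2140:Fri 2141:Sat✓ 2142:Sun✓ 2143:Mon 2144:Wed 2145:Thu 2146:Fri 2147:Sat✓ 2148:Mon 2149:Tue 2150:Wed 2151:Thu
Years with five Sundays: 2103, 2108, 2113, 2114, 2119, 2124, 2125, 2130, 2131, 2136, 2141, 2142, 2147 → 13.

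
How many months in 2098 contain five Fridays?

A month of length L has five Fridays iff its first Friday is on day ≤ L−28 (so day 1–3 in a 31-day month, 1–2 in a 30-day month, day 1 in a leap February).
Checking each month of 2098: Jan starts Wed (31d) ✓; Feb starts Sat (28d); Mar starts Sat (31d); Apr starts Tue (30d); May starts Thu (31d) ✓; Jun starts Sun (30d); Jul starts Tue (31d); Aug starts Fri (31d) ✓; Sep starts Mon (30d); Oct starts Wed (31d) ✓; Nov starts Sat (30d); Dec starts Mon (31d).
Five-Friday months: January, May, August, October → 4.

4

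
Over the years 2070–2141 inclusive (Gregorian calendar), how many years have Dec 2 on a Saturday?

10

Track Dec 2's weekday year by year (advancing +1, or +2 across a Feb 29):
  2070: Tue  2071: Wed (+1)  2072: Fri (+2)  2073: Sat (+1) ✓  2074: Sun (+1)
  2075: Mon (+1)  2076: Wed (+2)  2077: Thu (+1)  2078: Fri (+1)  2079: Sat (+1) ✓
  2080: Mon (+2)  2081: Tue (+1)  2082: Wed (+1)  2083: Thu (+1)  … (44 more years) …
  2128: Thu (+2)  2129: Fri (+1)  2130: Sat (+1) ✓  2131: Sun (+1)  2132: Tue (+2)
  2133: Wed (+1)  2134: Thu (+1)  2135: Fri (+1)  2136: Sun (+2)  2137: Mon (+1)
  2138: Tue (+1)  2139: Wed (+1)  2140: Fri (+2)  2141: Sat (+1) ✓
Saturday years: 2073, 2079, 2084, 2090, 2102, 2113, 2119, 2124, 2130, 2141 — 10 in total.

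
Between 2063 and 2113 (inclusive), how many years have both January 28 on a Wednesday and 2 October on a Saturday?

Check each year's weekday for January 28 and 2 October:
  2063: Sun/Tue  2064: Mon/Thu  2065: Wed/Fri  2066: Thu/Sat  2067: Fri/Sun  2068: Sat/Tue  2069: Mon/Wed  2070: Tue/Thu  2071: Wed/Fri  2072: Thu/Sun  2073: Sat/Mon  2074: Sun/Tue  2075: Mon/Wed  2076: Tue/Fri  …(23 more)…  2100: Thu/Sat  2101: Fri/Sun  2102: Sat/Mon  2103: Sun/Tue  2104: Mon/Thu  2105: Wed/Fri  2106: Thu/Sat  2107: Fri/Sun  2108: Sat/Tue  2109: Mon/Wed  2110: Tue/Thu  2111: Wed/Fri  2112: Thu/Sun  2113: Sat/Mon
Both conditions hold in: 2088 — 1.

1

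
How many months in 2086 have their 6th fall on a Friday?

Check the 6th of each month of 2086: Jan 6: Sun, Feb 6: Wed, Mar 6: Wed, Apr 6: Sat, May 6: Mon, Jun 6: Thu, Jul 6: Sat, Aug 6: Tue, Sep 6: Fri, Oct 6: Sun, Nov 6: Wed, Dec 6: Fri.
Friday occurs in September, December — 2 months.

2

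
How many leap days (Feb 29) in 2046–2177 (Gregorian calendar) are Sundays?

4

Leap years in 2046–2177: 32 of them.
Feb 29 weekday advances by 5 (mod 7) from one leap year to the next four years later (or differs when a century non-leap intervenes).
Leap-day weekdays: 2048:Sat 2052:Thu 2056:Tue 2060:Sun✓ 2064:Fri 2068:Wed 2072:Mon 2076:Sat 2080:Thu 2084:Tue 2088:Sun✓ 2092:Fri 2096:Wed …(6 more)… 2128:Sun✓ 2132:Fri 2136:Wed 2140:Mon 2144:Sat 2148:Thu 2152:Tue 2156:Sun✓ 2160:Fri 2164:Wed 2168:Mon 2172:Sat 2176:Thu
Sunday: 2060, 2088, 2128, 2156 → 4.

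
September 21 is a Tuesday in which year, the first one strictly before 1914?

1909

From one year to the next, a fixed date's weekday advances by 1, or by 2 when a Feb 29 lies between the two dates.
1914: September 21 is Monday.
1913: Sunday (−1)
1912: Saturday (−1)
1911: Thursday (−2)
1910: Wednesday (−1)
1909: Tuesday (−1)
September 21 falls on a Tuesday in 1909.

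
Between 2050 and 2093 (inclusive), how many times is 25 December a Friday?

6

Track 25 December's weekday year by year (advancing +1, or +2 across a Feb 29):
  2050: Sun  2051: Mon (+1)  2052: Wed (+2)  2053: Thu (+1)  2054: Fri (+1) ✓
  2055: Sat (+1)  2056: Mon (+2)  2057: Tue (+1)  2058: Wed (+1)  2059: Thu (+1)
  2060: Sat (+2)  2061: Sun (+1)  2062: Mon (+1)  2063: Tue (+1)  … (16 more years) …
  2080: Wed (+2)  2081: Thu (+1)  2082: Fri (+1) ✓  2083: Sat (+1)  2084: Mon (+2)
  2085: Tue (+1)  2086: Wed (+1)  2087: Thu (+1)  2088: Sat (+2)  2089: Sun (+1)
  2090: Mon (+1)  2091: Tue (+1)  2092: Thu (+2)  2093: Fri (+1) ✓
Friday years: 2054, 2065, 2071, 2076, 2082, 2093 — 6 in total.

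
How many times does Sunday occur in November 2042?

5

November 2042 has 30 days and begins on Saturday.
The first Sunday is November 2.
Sundays fall on 2, 9, 16, 23, 30 — that's 5.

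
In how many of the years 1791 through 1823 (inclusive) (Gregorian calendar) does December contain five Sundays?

15

December has 31 days; it has five Sundays when Sunday falls among the first (month-length − 28) days — i.e. when December 1 is one of Sunday/Saturday/Friday.
December 1 by year: 1791:Thu 1792:Sat✓ 1793:Sun✓ 1794:Mon 1795:Tue 1796:Thu 1797:Fri✓ 1798:Sat✓ 1799:Sun✓ 1800:Mon 1801:Tue 1802:Wed 1803:Thu 1804:Sat✓ 1805:Sun✓ …(3 more)… 1809:Fri✓ 1810:Sat✓ 1811:Sun✓ 1812:Tue 1813:Wed 1814:Thu 1815:Fri✓ 1816:Sun✓ 1817:Mon 1818:Tue 1819:Wed 1820:Fri✓ 1821:Sat✓ 1822:Sun✓ 1823:Mon
Years with five Sundays: 1792, 1793, 1797, 1798, 1799, 1804, 1805, 1809, 1810, 1811, 1815, 1816, 1820, 1821, 1822 → 15.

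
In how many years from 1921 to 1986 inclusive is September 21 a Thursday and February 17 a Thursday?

2

Check each year's weekday for September 21 and February 17:
  1921: Wed/Thu  1922: Thu/Fri  1923: Fri/Sat  1924: Sun/Sun  1925: Mon/Tue  1926: Tue/Wed  1927: Wed/Thu  1928: Fri/Fri  1929: Sat/Sun  1930: Sun/Mon  1931: Mon/Tue  1932: Wed/Wed  1933: Thu/Fri  1934: Fri/Sat  …(38 more)…  1973: Fri/Sat  1974: Sat/Sun  1975: Sun/Mon  1976: Tue/Tue  1977: Wed/Thu  1978: Thu/Fri  1979: Fri/Sat  1980: Sun/Sun  1981: Mon/Tue  1982: Tue/Wed  1983: Wed/Thu  1984: Fri/Fri  1985: Sat/Sun  1986: Sun/Mon
Both conditions hold in: 1944, 1972 — 2.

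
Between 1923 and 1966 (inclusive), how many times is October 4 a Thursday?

Track October 4's weekday year by year (advancing +1, or +2 across a Feb 29):
  1923: Thu ✓  1924: Sat (+2)  1925: Sun (+1)  1926: Mon (+1)  1927: Tue (+1)
  1928: Thu (+2) ✓  1929: Fri (+1)  1930: Sat (+1)  1931: Sun (+1)  1932: Tue (+2)
  1933: Wed (+1)  1934: Thu (+1) ✓  1935: Fri (+1)  1936: Sun (+2)  … (16 more years) …
  1953: Sun (+1)  1954: Mon (+1)  1955: Tue (+1)  1956: Thu (+2) ✓  1957: Fri (+1)
  1958: Sat (+1)  1959: Sun (+1)  1960: Tue (+2)  1961: Wed (+1)  1962: Thu (+1) ✓
  1963: Fri (+1)  1964: Sun (+2)  1965: Mon (+1)  1966: Tue (+1)
Thursday years: 1923, 1928, 1934, 1945, 1951, 1956, 1962 — 7 in total.

7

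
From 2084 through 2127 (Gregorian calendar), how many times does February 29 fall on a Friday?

2

Leap years in 2084–2127: 10 of them.
Feb 29 weekday advances by 5 (mod 7) from one leap year to the next four years later (or differs when a century non-leap intervenes).
Leap-day weekdays: 2084:Tue 2088:Sun 2092:Fri✓ 2096:Wed 2104:Fri✓ 2108:Wed 2112:Mon 2116:Sat 2120:Thu 2124:Tue
Friday: 2092, 2104 → 2.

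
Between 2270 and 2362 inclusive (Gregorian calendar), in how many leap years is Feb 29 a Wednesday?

Leap years in 2270–2362: 22 of them.
Feb 29 weekday advances by 5 (mod 7) from one leap year to the next four years later (or differs when a century non-leap intervenes).
Leap-day weekdays: 2272:Thu 2276:Tue 2280:Sun 2284:Fri 2288:Wed✓ 2292:Mon 2296:Sat 2304:Mon 2308:Sat 2312:Thu 2316:Tue 2320:Sun 2324:Fri 2328:Wed✓ 2332:Mon 2336:Sat 2340:Thu 2344:Tue 2348:Sun 2352:Fri 2356:Wed✓ 2360:Mon
Wednesday: 2288, 2328, 2356 → 3.

3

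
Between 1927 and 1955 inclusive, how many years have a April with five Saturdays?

April has 30 days; it has five Saturdays when Saturday falls among the first (month-length − 28) days — i.e. when April 1 is one of Saturday/Friday.
April 1 by year: 1927:Fri✓ 1928:Sun 1929:Mon 1930:Tue 1931:Wed 1932:Fri✓ 1933:Sat✓ 1934:Sun 1935:Mon 1936:Wed 1937:Thu 1938:Fri✓ 1939:Sat✓ 1940:Mon 1941:Tue 1942:Wed 1943:Thu 1944:Sat✓ 1945:Sun 1946:Mon 1947:Tue 1948:Thu 1949:Fri✓ 1950:Sat✓ 1951:Sun 1952:Tue 1953:Wed 1954:Thu 1955:Fri✓
Years with five Saturdays: 1927, 1932, 1933, 1938, 1939, 1944, 1949, 1950, 1955 → 9.

9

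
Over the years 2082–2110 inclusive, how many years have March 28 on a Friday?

Track March 28's weekday year by year (advancing +1, or +2 across a Feb 29):
  2082: Sat  2083: Sun (+1)  2084: Tue (+2)  2085: Wed (+1)  2086: Thu (+1)
  2087: Fri (+1) ✓  2088: Sun (+2)  2089: Mon (+1)  2090: Tue (+1)  2091: Wed (+1)
  2092: Fri (+2) ✓  2093: Sat (+1)  2094: Sun (+1)  2095: Mon (+1)  2096: Wed (+2)
  2097: Thu (+1)  2098: Fri (+1) ✓  2099: Sat (+1)  2100: Sun (+1)  2101: Mon (+1)
  2102: Tue (+1)  2103: Wed (+1)  2104: Fri (+2) ✓  2105: Sat (+1)  2106: Sun (+1)
  2107: Mon (+1)  2108: Wed (+2)  2109: Thu (+1)  2110: Fri (+1) ✓
Friday years: 2087, 2092, 2098, 2104, 2110 — 5 in total.

5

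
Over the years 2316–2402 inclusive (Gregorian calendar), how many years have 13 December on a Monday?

Track 13 December's weekday year by year (advancing +1, or +2 across a Feb 29):
  2316: Wed  2317: Thu (+1)  2318: Fri (+1)  2319: Sat (+1)  2320: Mon (+2) ✓
  2321: Tue (+1)  2322: Wed (+1)  2323: Thu (+1)  2324: Sat (+2)  2325: Sun (+1)
  2326: Mon (+1) ✓  2327: Tue (+1)  2328: Thu (+2)  2329: Fri (+1)  … (59 more years) …
  2389: Wed (+1)  2390: Thu (+1)  2391: Fri (+1)  2392: Sun (+2)  2393: Mon (+1) ✓
  2394: Tue (+1)  2395: Wed (+1)  2396: Fri (+2)  2397: Sat (+1)  2398: Sun (+1)
  2399: Mon (+1) ✓  2400: Wed (+2)  2401: Thu (+1)  2402: Fri (+1)
Monday years: 2320, 2326, 2337, 2343, 2348, 2354, 2365, 2371, 2376, 2382, 2393, 2399 — 12 in total.

12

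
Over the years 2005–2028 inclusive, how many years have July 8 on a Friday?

4

Track July 8's weekday year by year (advancing +1, or +2 across a Feb 29):
  2005: Fri ✓  2006: Sat (+1)  2007: Sun (+1)  2008: Tue (+2)  2009: Wed (+1)
  2010: Thu (+1)  2011: Fri (+1) ✓  2012: Sun (+2)  2013: Mon (+1)  2014: Tue (+1)
  2015: Wed (+1)  2016: Fri (+2) ✓  2017: Sat (+1)  2018: Sun (+1)  2019: Mon (+1)
  2020: Wed (+2)  2021: Thu (+1)  2022: Fri (+1) ✓  2023: Sat (+1)  2024: Mon (+2)
  2025: Tue (+1)  2026: Wed (+1)  2027: Thu (+1)  2028: Sat (+2)
Friday years: 2005, 2011, 2016, 2022 — 4 in total.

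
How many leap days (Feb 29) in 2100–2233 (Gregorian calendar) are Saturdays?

Leap years in 2100–2233: 32 of them.
Feb 29 weekday advances by 5 (mod 7) from one leap year to the next four years later (or differs when a century non-leap intervenes).
Leap-day weekdays: 2104:Fri 2108:Wed 2112:Mon 2116:Sat✓ 2120:Thu 2124:Tue 2128:Sun 2132:Fri 2136:Wed 2140:Mon 2144:Sat✓ 2148:Thu 2152:Tue …(6 more)… 2180:Tue 2184:Sun 2188:Fri 2192:Wed 2196:Mon 2204:Wed 2208:Mon 2212:Sat✓ 2216:Thu 2220:Tue 2224:Sun 2228:Fri 2232:Wed
Saturday: 2116, 2144, 2172, 2212 → 4.

4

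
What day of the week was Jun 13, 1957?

January 1, 1957 is a Tuesday.
June 13 is day 164 of the year, i.e. 163 days after Jan 1.
163 mod 7 = 2, so advance 2 weekdays from Tuesday: Thursday.

Thursday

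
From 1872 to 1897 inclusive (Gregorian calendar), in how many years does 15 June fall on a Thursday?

3

Track 15 June's weekday year by year (advancing +1, or +2 across a Feb 29):
  1872: Sat  1873: Sun (+1)  1874: Mon (+1)  1875: Tue (+1)  1876: Thu (+2) ✓
  1877: Fri (+1)  1878: Sat (+1)  1879: Sun (+1)  1880: Tue (+2)  1881: Wed (+1)
  1882: Thu (+1) ✓  1883: Fri (+1)  1884: Sun (+2)  1885: Mon (+1)  1886: Tue (+1)
  1887: Wed (+1)  1888: Fri (+2)  1889: Sat (+1)  1890: Sun (+1)  1891: Mon (+1)
  1892: Wed (+2)  1893: Thu (+1) ✓  1894: Fri (+1)  1895: Sat (+1)  1896: Mon (+2)
  1897: Tue (+1)
Thursday years: 1876, 1882, 1893 — 3 in total.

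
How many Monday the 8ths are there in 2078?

1

Check the 8th of each month of 2078: Jan 8: Sat, Feb 8: Tue, Mar 8: Tue, Apr 8: Fri, May 8: Sun, Jun 8: Wed, Jul 8: Fri, Aug 8: Mon, Sep 8: Thu, Oct 8: Sat, Nov 8: Tue, Dec 8: Thu.
Monday occurs in August — 1 month.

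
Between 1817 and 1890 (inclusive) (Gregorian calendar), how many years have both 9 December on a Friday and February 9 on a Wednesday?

Check each year's weekday for 9 December and February 9:
  1817: Tue/Sun  1818: Wed/Mon  1819: Thu/Tue  1820: Sat/Wed  1821: Sun/Fri  1822: Mon/Sat  1823: Tue/Sun  1824: Thu/Mon  1825: Fri/Wed ✓  1826: Sat/Thu  1827: Sun/Fri  1828: Tue/Sat  1829: Wed/Mon  1830: Thu/Tue  …(46 more)…  1877: Sun/Fri  1878: Mon/Sat  1879: Tue/Sun  1880: Thu/Mon  1881: Fri/Wed ✓  1882: Sat/Thu  1883: Sun/Fri  1884: Tue/Sat  1885: Wed/Mon  1886: Thu/Tue  1887: Fri/Wed ✓  1888: Sun/Thu  1889: Mon/Sat  1890: Tue/Sun
Both conditions hold in: 1825, 1831, 1842, 1853, 1859, 1870, 1881, 1887 — 8.

8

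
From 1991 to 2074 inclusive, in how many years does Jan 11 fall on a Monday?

Track Jan 11's weekday year by year (advancing +1, or +2 across a Feb 29):
  1991: Fri  1992: Sat (+1)  1993: Mon (+2) ✓  1994: Tue (+1)  1995: Wed (+1)
  1996: Thu (+1)  1997: Sat (+2)  1998: Sun (+1)  1999: Mon (+1) ✓  2000: Tue (+1)
  2001: Thu (+2)  2002: Fri (+1)  2003: Sat (+1)  2004: Sun (+1)  … (56 more years) …
  2061: Tue (+2)  2062: Wed (+1)  2063: Thu (+1)  2064: Fri (+1)  2065: Sun (+2)
  2066: Mon (+1) ✓  2067: Tue (+1)  2068: Wed (+1)  2069: Fri (+2)  2070: Sat (+1)
  2071: Sun (+1)  2072: Mon (+1) ✓  2073: Wed (+2)  2074: Thu (+1)
Monday years: 1993, 1999, 2010, 2016, 2021, 2027, 2038, 2044, 2049, 2055, 2066, 2072 — 12 in total.

12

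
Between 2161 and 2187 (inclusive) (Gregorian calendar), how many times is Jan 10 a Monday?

4

Track Jan 10's weekday year by year (advancing +1, or +2 across a Feb 29):
  2161: Sat  2162: Sun (+1)  2163: Mon (+1) ✓  2164: Tue (+1)  2165: Thu (+2)
  2166: Fri (+1)  2167: Sat (+1)  2168: Sun (+1)  2169: Tue (+2)  2170: Wed (+1)
  2171: Thu (+1)  2172: Fri (+1)  2173: Sun (+2)  2174: Mon (+1) ✓  2175: Tue (+1)
  2176: Wed (+1)  2177: Fri (+2)  2178: Sat (+1)  2179: Sun (+1)  2180: Mon (+1) ✓
  2181: Wed (+2)  2182: Thu (+1)  2183: Fri (+1)  2184: Sat (+1)  2185: Mon (+2) ✓
  2186: Tue (+1)  2187: Wed (+1)
Monday years: 2163, 2174, 2180, 2185 — 4 in total.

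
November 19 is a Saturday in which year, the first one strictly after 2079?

From one year to the next, a fixed date's weekday advances by 1, or by 2 when a Feb 29 lies between the two dates.
2079: November 19 is Sunday.
2080: Tuesday (+2)
2081: Wednesday (+1)
2082: Thursday (+1)
2083: Friday (+1)
2084: Sunday (+2)
2085: Monday (+1)
2086: Tuesday (+1)
2087: Wednesday (+1)
2088: Friday (+2)
2089: Saturday (+1)
November 19 falls on a Saturday in 2089.

2089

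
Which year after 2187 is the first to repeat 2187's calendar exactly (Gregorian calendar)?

2198

Two years share a calendar iff Jan 1 falls on the same weekday and both are leap or both are common. 2187: Jan 1 is Monday, common year.
2188: Jan 1 Tuesday, leap
2189: Jan 1 Thursday, common
2190: Jan 1 Friday, common
2191: Jan 1 Saturday, common
2192: Jan 1 Sunday, leap
2193: Jan 1 Tuesday, common
2194: Jan 1 Wednesday, common
2195: Jan 1 Thursday, common
2196: Jan 1 Friday, leap
2197: Jan 1 Sunday, common
2198: Jan 1 Monday, common
2198 matches on both conditions.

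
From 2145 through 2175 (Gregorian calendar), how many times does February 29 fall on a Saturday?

Leap years in 2145–2175: 7 of them.
Feb 29 weekday advances by 5 (mod 7) from one leap year to the next four years later (or differs when a century non-leap intervenes).
Leap-day weekdays: 2148:Thu 2152:Tue 2156:Sun 2160:Fri 2164:Wed 2168:Mon 2172:Sat✓
Saturday: 2172 → 1.

1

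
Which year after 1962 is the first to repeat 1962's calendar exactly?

1973

Two years share a calendar iff Jan 1 falls on the same weekday and both are leap or both are common. 1962: Jan 1 is Monday, common year.
1963: Jan 1 Tuesday, common
1964: Jan 1 Wednesday, leap
1965: Jan 1 Friday, common
1966: Jan 1 Saturday, common
1967: Jan 1 Sunday, common
1968: Jan 1 Monday, leap
1969: Jan 1 Wednesday, common
1970: Jan 1 Thursday, common
1971: Jan 1 Friday, common
1972: Jan 1 Saturday, leap
1973: Jan 1 Monday, common
1973 matches on both conditions.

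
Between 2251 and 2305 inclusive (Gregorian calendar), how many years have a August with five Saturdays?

August has 31 days; it has five Saturdays when Saturday falls among the first (month-length − 28) days — i.e. when August 1 is one of Saturday/Friday/Thursday.
August 1 by year: 2251:Fri✓ 2252:Sun 2253:Mon 2254:Tue 2255:Wed 2256:Fri✓ 2257:Sat✓ 2258:Sun 2259:Mon 2260:Wed 2261:Thu✓ 2262:Fri✓ 2263:Sat✓ 2264:Mon 2265:Tue …(25 more)… 2291:Sat✓ 2292:Mon 2293:Tue 2294:Wed 2295:Thu✓ 2296:Sat✓ 2297:Sun 2298:Mon 2299:Tue 2300:Wed 2301:Thu✓ 2302:Fri✓ 2303:Sat✓ 2304:Mon 2305:Tue
Years with five Saturdays: 2251, 2256, 2257, 2261, 2262, 2263, 2267, 2268, 2272, 2273, 2274, 2278, 2279, 2284, 2285, 2289, 2290, 2291, 2295, 2296, 2301, 2302, 2303 → 23.

23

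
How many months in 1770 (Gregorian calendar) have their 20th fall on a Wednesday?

1

Check the 20th of each month of 1770: Jan 20: Sat, Feb 20: Tue, Mar 20: Tue, Apr 20: Fri, May 20: Sun, Jun 20: Wed, Jul 20: Fri, Aug 20: Mon, Sep 20: Thu, Oct 20: Sat, Nov 20: Tue, Dec 20: Thu.
Wednesday occurs in June — 1 month.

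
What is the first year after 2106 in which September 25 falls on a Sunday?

2107

From one year to the next, a fixed date's weekday advances by 1, or by 2 when a Feb 29 lies between the two dates.
2106: September 25 is Saturday.
2107: Sunday (+1)
September 25 falls on a Sunday in 2107.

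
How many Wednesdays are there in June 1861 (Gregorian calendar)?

4

June 1861 has 30 days and begins on Saturday.
The first Wednesday is June 5.
Wednesdays fall on 5, 12, 19, 26 — that's 4.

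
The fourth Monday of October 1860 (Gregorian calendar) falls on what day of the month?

October 1, 1860 is a Monday, so the first Monday is the 1st.
The fourth Monday is 1 + 21 = 22.

22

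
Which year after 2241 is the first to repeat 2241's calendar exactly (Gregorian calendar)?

2247

Two years share a calendar iff Jan 1 falls on the same weekday and both are leap or both are common. 2241: Jan 1 is Friday, common year.
2242: Jan 1 Saturday, common
2243: Jan 1 Sunday, common
2244: Jan 1 Monday, leap
2245: Jan 1 Wednesday, common
2246: Jan 1 Thursday, common
2247: Jan 1 Friday, common
2247 matches on both conditions.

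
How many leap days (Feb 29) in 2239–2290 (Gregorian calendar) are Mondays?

1

Leap years in 2239–2290: 13 of them.
Feb 29 weekday advances by 5 (mod 7) from one leap year to the next four years later (or differs when a century non-leap intervenes).
Leap-day weekdays: 2240:Sat 2244:Thu 2248:Tue 2252:Sun 2256:Fri 2260:Wed 2264:Mon✓ 2268:Sat 2272:Thu 2276:Tue 2280:Sun 2284:Fri 2288:Wed
Monday: 2264 → 1.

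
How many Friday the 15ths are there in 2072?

3

Check the 15th of each month of 2072: Jan 15: Fri, Feb 15: Mon, Mar 15: Tue, Apr 15: Fri, May 15: Sun, Jun 15: Wed, Jul 15: Fri, Aug 15: Mon, Sep 15: Thu, Oct 15: Sat, Nov 15: Tue, Dec 15: Thu.
Friday occurs in January, April, July — 3 months.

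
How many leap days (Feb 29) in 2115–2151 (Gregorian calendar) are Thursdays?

2

Leap years in 2115–2151: 9 of them.
Feb 29 weekday advances by 5 (mod 7) from one leap year to the next four years later (or differs when a century non-leap intervenes).
Leap-day weekdays: 2116:Sat 2120:Thu✓ 2124:Tue 2128:Sun 2132:Fri 2136:Wed 2140:Mon 2144:Sat 2148:Thu✓
Thursday: 2120, 2148 → 2.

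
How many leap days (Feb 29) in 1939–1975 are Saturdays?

1

Leap years in 1939–1975: 9 of them.
Feb 29 weekday advances by 5 (mod 7) from one leap year to the next four years later (or differs when a century non-leap intervenes).
Leap-day weekdays: 1940:Thu 1944:Tue 1948:Sun 1952:Fri 1956:Wed 1960:Mon 1964:Sat✓ 1968:Thu 1972:Tue
Saturday: 1964 → 1.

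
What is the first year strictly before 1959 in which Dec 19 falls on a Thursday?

From one year to the next, a fixed date's weekday advances by 1, or by 2 when a Feb 29 lies between the two dates.
1959: December 19 is Saturday.
1958: Friday (−1)
1957: Thursday (−1)
Dec 19 falls on a Thursday in 1957.

1957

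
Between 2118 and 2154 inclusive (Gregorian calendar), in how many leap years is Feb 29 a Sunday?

Leap years in 2118–2154: 9 of them.
Feb 29 weekday advances by 5 (mod 7) from one leap year to the next four years later (or differs when a century non-leap intervenes).
Leap-day weekdays: 2120:Thu 2124:Tue 2128:Sun✓ 2132:Fri 2136:Wed 2140:Mon 2144:Sat 2148:Thu 2152:Tue
Sunday: 2128 → 1.

1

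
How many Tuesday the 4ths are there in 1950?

2

Check the 4th of each month of 1950: Jan 4: Wed, Feb 4: Sat, Mar 4: Sat, Apr 4: Tue, May 4: Thu, Jun 4: Sun, Jul 4: Tue, Aug 4: Fri, Sep 4: Mon, Oct 4: Wed, Nov 4: Sat, Dec 4: Mon.
Tuesday occurs in April, July — 2 months.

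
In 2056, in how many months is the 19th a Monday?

1

Check the 19th of each month of 2056: Jan 19: Wed, Feb 19: Sat, Mar 19: Sun, Apr 19: Wed, May 19: Fri, Jun 19: Mon, Jul 19: Wed, Aug 19: Sat, Sep 19: Tue, Oct 19: Thu, Nov 19: Sun, Dec 19: Tue.
Monday occurs in June — 1 month.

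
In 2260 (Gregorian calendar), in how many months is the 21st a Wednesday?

Check the 21st of each month of 2260: Jan 21: Sat, Feb 21: Tue, Mar 21: Wed, Apr 21: Sat, May 21: Mon, Jun 21: Thu, Jul 21: Sat, Aug 21: Tue, Sep 21: Fri, Oct 21: Sun, Nov 21: Wed, Dec 21: Fri.
Wednesday occurs in March, November — 2 months.

2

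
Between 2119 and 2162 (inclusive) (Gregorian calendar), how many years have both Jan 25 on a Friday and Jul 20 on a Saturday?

4

Check each year's weekday for Jan 25 and Jul 20:
  2119: Wed/Thu  2120: Thu/Sat  2121: Sat/Sun  2122: Sun/Mon  2123: Mon/Tue  2124: Tue/Thu  2125: Thu/Fri  2126: Fri/Sat ✓  2127: Sat/Sun  2128: Sun/Tue  2129: Tue/Wed  2130: Wed/Thu  2131: Thu/Fri  2132: Fri/Sun  …(16 more)…  2149: Sat/Sun  2150: Sun/Mon  2151: Mon/Tue  2152: Tue/Thu  2153: Thu/Fri  2154: Fri/Sat ✓  2155: Sat/Sun  2156: Sun/Tue  2157: Tue/Wed  2158: Wed/Thu  2159: Thu/Fri  2160: Fri/Sun  2161: Sun/Mon  2162: Mon/Tue
Both conditions hold in: 2126, 2137, 2143, 2154 — 4.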